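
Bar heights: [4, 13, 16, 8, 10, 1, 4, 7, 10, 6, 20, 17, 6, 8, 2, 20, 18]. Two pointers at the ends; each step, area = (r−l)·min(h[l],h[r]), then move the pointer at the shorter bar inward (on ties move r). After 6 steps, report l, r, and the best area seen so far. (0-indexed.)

l=6, r=16, best area=224

l=0 r=16: min(4,18)*16=64 best=64 *, l++
l=1 r=16: min(13,18)*15=195 best=195 *, l++
l=2 r=16: min(16,18)*14=224 best=224 *, l++
l=3 r=16: min(8,18)*13=104 best=224, l++
l=4 r=16: min(10,18)*12=120 best=224, l++
l=5 r=16: min(1,18)*11=11 best=224, l++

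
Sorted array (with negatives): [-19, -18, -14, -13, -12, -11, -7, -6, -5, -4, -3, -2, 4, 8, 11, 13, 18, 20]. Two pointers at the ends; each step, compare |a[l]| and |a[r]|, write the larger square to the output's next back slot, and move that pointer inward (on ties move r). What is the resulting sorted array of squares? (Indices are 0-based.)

[4, 9, 16, 16, 25, 36, 49, 64, 121, 121, 144, 169, 169, 196, 324, 324, 361, 400]

[0,17] |-19|<=|20| out[17]=400 → r--
[0,16] |-19|>|18| out[16]=361 → l++
[1,16] |-18|<=|18| out[15]=324 → r--
[1,15] |-18|>|13| out[14]=324 → l++
[2,15] |-14|>|13| out[13]=196 → l++
[3,15] |-13|<=|13| out[12]=169 → r--
[3,14] |-13|>|11| out[11]=169 → l++
[4,14] |-12|>|11| out[10]=144 → l++
[5,14] |-11|<=|11| out[9]=121 → r--
[5,13] |-11|>|8| out[8]=121 → l++
[6,13] |-7|<=|8| out[7]=64 → r--
[6,12] |-7|>|4| out[6]=49 → l++
[7,12] |-6|>|4| out[5]=36 → l++
[8,12] |-5|>|4| out[4]=25 → l++
[9,12] |-4|<=|4| out[3]=16 → r--
[9,11] |-4|>|-2| out[2]=16 → l++
[10,11] |-3|>|-2| out[1]=9 → l++
[11,11] |-2|<=|-2| out[0]=4 → r--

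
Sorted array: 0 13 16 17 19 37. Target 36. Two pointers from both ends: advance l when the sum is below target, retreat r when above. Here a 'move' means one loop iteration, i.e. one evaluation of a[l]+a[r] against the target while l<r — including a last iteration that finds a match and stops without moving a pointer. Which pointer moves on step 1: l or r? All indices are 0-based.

r

[0,5] 0+37=37 >36 → r--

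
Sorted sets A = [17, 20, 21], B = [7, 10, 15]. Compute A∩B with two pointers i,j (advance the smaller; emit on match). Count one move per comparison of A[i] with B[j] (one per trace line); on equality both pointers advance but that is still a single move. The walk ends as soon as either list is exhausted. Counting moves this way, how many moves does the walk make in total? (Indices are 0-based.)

i=0 j=0: 17>7, j++
i=0 j=1: 17>10, j++
i=0 j=2: 17>15, j++

3 moves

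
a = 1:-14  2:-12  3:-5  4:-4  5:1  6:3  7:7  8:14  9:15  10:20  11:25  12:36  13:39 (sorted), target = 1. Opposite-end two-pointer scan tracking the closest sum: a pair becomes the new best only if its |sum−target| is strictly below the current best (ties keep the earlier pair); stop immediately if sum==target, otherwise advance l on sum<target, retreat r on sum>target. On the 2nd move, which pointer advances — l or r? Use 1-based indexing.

l=1 r=13: -14+39=25 d=24 *, r--
l=1 r=12: -14+36=22 d=21 *, r--

r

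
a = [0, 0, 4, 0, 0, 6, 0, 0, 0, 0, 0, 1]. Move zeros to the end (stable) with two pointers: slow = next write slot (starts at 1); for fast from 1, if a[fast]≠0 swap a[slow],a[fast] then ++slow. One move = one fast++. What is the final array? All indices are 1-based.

[4, 6, 1, 0, 0, 0, 0, 0, 0, 0, 0, 0]

(s=1,f=1) a[fast]=0 → fast++
(s=1,f=2) a[fast]=0 → fast++
(s=1,f=3) a[fast]=4≠0 swap→a[1]=4 → slow++,fast++
(s=2,f=4) a[fast]=0 → fast++
(s=2,f=5) a[fast]=0 → fast++
(s=2,f=6) a[fast]=6≠0 swap→a[2]=6 → slow++,fast++
(s=3,f=7) a[fast]=0 → fast++
(s=3,f=8) a[fast]=0 → fast++
(s=3,f=9) a[fast]=0 → fast++
(s=3,f=10) a[fast]=0 → fast++
(s=3,f=11) a[fast]=0 → fast++
(s=3,f=12) a[fast]=1≠0 swap→a[3]=1 → slow++,fast++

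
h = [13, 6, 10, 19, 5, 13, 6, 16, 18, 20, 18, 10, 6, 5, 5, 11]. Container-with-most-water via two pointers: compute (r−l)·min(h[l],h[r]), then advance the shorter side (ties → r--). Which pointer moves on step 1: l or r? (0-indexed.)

r

l=0 r=15: min(13,11)*15=165 best=165 *, r--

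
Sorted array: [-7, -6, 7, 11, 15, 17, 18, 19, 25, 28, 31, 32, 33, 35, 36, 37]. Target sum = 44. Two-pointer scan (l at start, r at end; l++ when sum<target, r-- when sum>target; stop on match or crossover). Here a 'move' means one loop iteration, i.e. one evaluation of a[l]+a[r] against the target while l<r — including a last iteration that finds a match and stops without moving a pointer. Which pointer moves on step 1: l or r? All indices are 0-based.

l

l=0 r=15: -7+37=30 <44, l++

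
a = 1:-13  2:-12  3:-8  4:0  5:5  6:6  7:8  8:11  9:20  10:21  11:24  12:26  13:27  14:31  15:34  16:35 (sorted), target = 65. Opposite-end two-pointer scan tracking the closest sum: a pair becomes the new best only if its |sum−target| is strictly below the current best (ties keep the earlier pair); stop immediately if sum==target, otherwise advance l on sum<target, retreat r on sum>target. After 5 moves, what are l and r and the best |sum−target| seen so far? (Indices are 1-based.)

l=6, r=16, best |Δ|=25

[1,16] -13+35=22 d=43 * → l++
[2,16] -12+35=23 d=42 * → l++
[3,16] -8+35=27 d=38 * → l++
[4,16] 0+35=35 d=30 * → l++
[5,16] 5+35=40 d=25 * → l++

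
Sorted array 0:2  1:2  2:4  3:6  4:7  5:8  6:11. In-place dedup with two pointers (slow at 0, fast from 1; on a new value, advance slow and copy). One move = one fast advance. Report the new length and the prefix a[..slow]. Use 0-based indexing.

length 6; prefix = [2, 4, 6, 7, 8, 11]

(s=0,f=1) a[fast]=2=a[slow] dup → fast++
(s=0,f=2) a[fast]=4≠a[slow]=2 write a[1]=4 → slow++,fast++
(s=1,f=3) a[fast]=6≠a[slow]=4 write a[2]=6 → slow++,fast++
(s=2,f=4) a[fast]=7≠a[slow]=6 write a[3]=7 → slow++,fast++
(s=3,f=5) a[fast]=8≠a[slow]=7 write a[4]=8 → slow++,fast++
(s=4,f=6) a[fast]=11≠a[slow]=8 write a[5]=11 → slow++,fast++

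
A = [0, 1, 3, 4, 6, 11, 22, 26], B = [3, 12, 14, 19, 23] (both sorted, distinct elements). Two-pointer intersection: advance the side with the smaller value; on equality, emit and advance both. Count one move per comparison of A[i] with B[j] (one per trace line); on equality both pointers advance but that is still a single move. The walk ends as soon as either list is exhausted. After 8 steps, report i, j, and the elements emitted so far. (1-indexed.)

[i=1,j=1] 0<3 → i++
[i=2,j=1] 1<3 → i++
[i=3,j=1] 3==3 emit → i++,j++
[i=4,j=2] 4<12 → i++
[i=5,j=2] 6<12 → i++
[i=6,j=2] 11<12 → i++
[i=7,j=2] 22>12 → j++
[i=7,j=3] 22>14 → j++

i=7, j=4, emitted=[3]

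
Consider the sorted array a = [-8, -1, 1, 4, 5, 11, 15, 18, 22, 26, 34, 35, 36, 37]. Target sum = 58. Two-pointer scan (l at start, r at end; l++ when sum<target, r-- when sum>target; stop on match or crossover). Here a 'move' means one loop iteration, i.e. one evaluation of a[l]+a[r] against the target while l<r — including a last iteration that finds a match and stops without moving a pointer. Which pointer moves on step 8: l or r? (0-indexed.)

l

[0,13] -8+37=29 <58 → l++
[1,13] -1+37=36 <58 → l++
[2,13] 1+37=38 <58 → l++
[3,13] 4+37=41 <58 → l++
[4,13] 5+37=42 <58 → l++
[5,13] 11+37=48 <58 → l++
[6,13] 15+37=52 <58 → l++
[7,13] 18+37=55 <58 → l++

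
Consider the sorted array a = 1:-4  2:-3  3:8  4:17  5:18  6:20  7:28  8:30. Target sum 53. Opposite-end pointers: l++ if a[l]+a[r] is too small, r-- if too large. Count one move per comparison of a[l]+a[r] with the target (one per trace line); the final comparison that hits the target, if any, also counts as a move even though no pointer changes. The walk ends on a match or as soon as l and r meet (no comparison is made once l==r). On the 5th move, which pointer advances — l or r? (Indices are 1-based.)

l

l=1 r=8: -4+30=26 <53, l++
l=2 r=8: -3+30=27 <53, l++
l=3 r=8: 8+30=38 <53, l++
l=4 r=8: 17+30=47 <53, l++
l=5 r=8: 18+30=48 <53, l++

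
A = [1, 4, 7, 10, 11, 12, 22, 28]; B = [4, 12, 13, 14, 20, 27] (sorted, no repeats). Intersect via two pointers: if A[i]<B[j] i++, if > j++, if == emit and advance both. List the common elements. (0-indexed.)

intersection = [4, 12]

i=0 j=0: 1<4, i++
i=1 j=0: 4==4 emit, i++,j++
i=2 j=1: 7<12, i++
i=3 j=1: 10<12, i++
i=4 j=1: 11<12, i++
i=5 j=1: 12==12 emit, i++,j++
i=6 j=2: 22>13, j++
i=6 j=3: 22>14, j++
i=6 j=4: 22>20, j++
i=6 j=5: 22<27, i++
i=7 j=5: 28>27, j++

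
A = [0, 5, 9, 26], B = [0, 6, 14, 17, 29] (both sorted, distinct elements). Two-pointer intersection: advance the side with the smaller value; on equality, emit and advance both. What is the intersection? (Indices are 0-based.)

intersection = [0]

[i=0,j=0] 0==0 emit → i++,j++
[i=1,j=1] 5<6 → i++
[i=2,j=1] 9>6 → j++
[i=2,j=2] 9<14 → i++
[i=3,j=2] 26>14 → j++
[i=3,j=3] 26>17 → j++
[i=3,j=4] 26<29 → i++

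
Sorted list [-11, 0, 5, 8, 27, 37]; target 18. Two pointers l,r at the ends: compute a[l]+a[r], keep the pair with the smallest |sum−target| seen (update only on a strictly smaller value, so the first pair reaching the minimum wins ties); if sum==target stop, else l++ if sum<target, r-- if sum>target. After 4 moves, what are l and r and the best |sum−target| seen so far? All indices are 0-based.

l=2, r=3, best |Δ|=2

l=0 r=5: -11+37=26 d=8 *, r--
l=0 r=4: -11+27=16 d=2 *, l++
l=1 r=4: 0+27=27 d=9, r--
l=1 r=3: 0+8=8 d=10, l++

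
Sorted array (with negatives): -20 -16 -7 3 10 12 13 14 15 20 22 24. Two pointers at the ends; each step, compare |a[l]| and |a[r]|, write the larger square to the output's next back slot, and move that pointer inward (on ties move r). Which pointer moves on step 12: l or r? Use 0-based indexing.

r

[0,11] |-20|<=|24| out[11]=576 → r--
[0,10] |-20|<=|22| out[10]=484 → r--
[0,9] |-20|<=|20| out[9]=400 → r--
[0,8] |-20|>|15| out[8]=400 → l++
[1,8] |-16|>|15| out[7]=256 → l++
[2,8] |-7|<=|15| out[6]=225 → r--
[2,7] |-7|<=|14| out[5]=196 → r--
[2,6] |-7|<=|13| out[4]=169 → r--
[2,5] |-7|<=|12| out[3]=144 → r--
[2,4] |-7|<=|10| out[2]=100 → r--
[2,3] |-7|>|3| out[1]=49 → l++
[3,3] |3|<=|3| out[0]=9 → r--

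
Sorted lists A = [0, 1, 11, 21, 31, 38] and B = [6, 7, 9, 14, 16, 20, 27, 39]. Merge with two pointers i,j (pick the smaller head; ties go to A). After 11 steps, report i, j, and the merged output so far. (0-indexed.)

[i=0,j=0] A[i]=0<=B[j]=6 take 0 → i++
[i=1,j=0] A[i]=1<=B[j]=6 take 1 → i++
[i=2,j=0] A[i]=11>B[j]=6 take 6 → j++
[i=2,j=1] A[i]=11>B[j]=7 take 7 → j++
[i=2,j=2] A[i]=11>B[j]=9 take 9 → j++
[i=2,j=3] A[i]=11<=B[j]=14 take 11 → i++
[i=3,j=3] A[i]=21>B[j]=14 take 14 → j++
[i=3,j=4] A[i]=21>B[j]=16 take 16 → j++
[i=3,j=5] A[i]=21>B[j]=20 take 20 → j++
[i=3,j=6] A[i]=21<=B[j]=27 take 21 → i++
[i=4,j=6] A[i]=31>B[j]=27 take 27 → j++

i=4, j=7, merged so far=[0, 1, 6, 7, 9, 11, 14, 16, 20, 21, 27]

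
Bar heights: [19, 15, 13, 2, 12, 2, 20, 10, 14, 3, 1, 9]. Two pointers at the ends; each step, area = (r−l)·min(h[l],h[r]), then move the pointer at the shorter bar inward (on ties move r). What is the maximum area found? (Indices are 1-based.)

l=1 r=12: min(19,9)*11=99 best=99 *, r--
l=1 r=11: min(19,1)*10=10 best=99, r--
l=1 r=10: min(19,3)*9=27 best=99, r--
l=1 r=9: min(19,14)*8=112 best=112 *, r--
l=1 r=8: min(19,10)*7=70 best=112, r--
l=1 r=7: min(19,20)*6=114 best=114 *, l++
l=2 r=7: min(15,20)*5=75 best=114, l++
l=3 r=7: min(13,20)*4=52 best=114, l++
l=4 r=7: min(2,20)*3=6 best=114, l++
l=5 r=7: min(12,20)*2=24 best=114, l++
l=6 r=7: min(2,20)*1=2 best=114, l++

max area = 114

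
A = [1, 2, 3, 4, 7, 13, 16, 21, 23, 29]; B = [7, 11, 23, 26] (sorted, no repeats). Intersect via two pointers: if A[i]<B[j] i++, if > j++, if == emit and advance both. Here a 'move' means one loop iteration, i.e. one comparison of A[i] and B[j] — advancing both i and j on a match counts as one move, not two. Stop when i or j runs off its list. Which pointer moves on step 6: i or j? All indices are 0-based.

j

[i=0,j=0] 1<7 → i++
[i=1,j=0] 2<7 → i++
[i=2,j=0] 3<7 → i++
[i=3,j=0] 4<7 → i++
[i=4,j=0] 7==7 emit → i++,j++
[i=5,j=1] 13>11 → j++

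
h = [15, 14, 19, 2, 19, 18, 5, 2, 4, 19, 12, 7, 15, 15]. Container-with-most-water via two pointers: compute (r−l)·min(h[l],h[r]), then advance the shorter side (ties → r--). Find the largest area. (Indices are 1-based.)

[1,14] min(15,15)*13=195 best=195 * → r--
[1,13] min(15,15)*12=180 best=195 → r--
[1,12] min(15,7)*11=77 best=195 → r--
[1,11] min(15,12)*10=120 best=195 → r--
[1,10] min(15,19)*9=135 best=195 → l++
[2,10] min(14,19)*8=112 best=195 → l++
[3,10] min(19,19)*7=133 best=195 → r--
[3,9] min(19,4)*6=24 best=195 → r--
[3,8] min(19,2)*5=10 best=195 → r--
[3,7] min(19,5)*4=20 best=195 → r--
[3,6] min(19,18)*3=54 best=195 → r--
[3,5] min(19,19)*2=38 best=195 → r--
[3,4] min(19,2)*1=2 best=195 → r--

max area = 195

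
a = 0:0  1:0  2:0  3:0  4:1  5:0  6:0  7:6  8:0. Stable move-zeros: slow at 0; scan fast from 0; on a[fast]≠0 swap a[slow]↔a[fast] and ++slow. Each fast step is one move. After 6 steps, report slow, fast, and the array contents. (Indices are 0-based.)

(s=0,f=0) a[fast]=0 → fast++
(s=0,f=1) a[fast]=0 → fast++
(s=0,f=2) a[fast]=0 → fast++
(s=0,f=3) a[fast]=0 → fast++
(s=0,f=4) a[fast]=1≠0 swap→a[0]=1 → slow++,fast++
(s=1,f=5) a[fast]=0 → fast++

slow=1, fast=6, a=[1, 0, 0, 0, 0, 0, 0, 6, 0]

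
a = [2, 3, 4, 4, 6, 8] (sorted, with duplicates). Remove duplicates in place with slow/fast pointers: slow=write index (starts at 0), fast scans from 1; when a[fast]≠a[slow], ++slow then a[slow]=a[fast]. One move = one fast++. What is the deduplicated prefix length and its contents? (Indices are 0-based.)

length 5; prefix = [2, 3, 4, 6, 8]

slow=0 fast=1: a[fast]=3≠a[slow]=2 write a[1]=3, slow++,fast++
slow=1 fast=2: a[fast]=4≠a[slow]=3 write a[2]=4, slow++,fast++
slow=2 fast=3: a[fast]=4=a[slow] dup, fast++
slow=2 fast=4: a[fast]=6≠a[slow]=4 write a[3]=6, slow++,fast++
slow=3 fast=5: a[fast]=8≠a[slow]=6 write a[4]=8, slow++,fast++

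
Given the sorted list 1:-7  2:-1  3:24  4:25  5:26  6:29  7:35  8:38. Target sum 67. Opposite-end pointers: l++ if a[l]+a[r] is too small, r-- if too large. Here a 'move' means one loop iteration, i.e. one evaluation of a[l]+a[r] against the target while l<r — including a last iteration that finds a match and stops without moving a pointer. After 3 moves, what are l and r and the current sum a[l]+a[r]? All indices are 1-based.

l=4, r=8, sum=63

[1,8] -7+38=31 <67 → l++
[2,8] -1+38=37 <67 → l++
[3,8] 24+38=62 <67 → l++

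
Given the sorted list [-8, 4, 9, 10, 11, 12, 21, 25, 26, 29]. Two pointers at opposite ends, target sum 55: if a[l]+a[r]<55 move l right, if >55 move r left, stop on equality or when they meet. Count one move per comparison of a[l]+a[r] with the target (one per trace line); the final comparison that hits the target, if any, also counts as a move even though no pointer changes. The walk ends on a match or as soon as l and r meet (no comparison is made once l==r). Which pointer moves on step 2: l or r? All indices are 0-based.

l

l=0 r=9: -8+29=21 <55, l++
l=1 r=9: 4+29=33 <55, l++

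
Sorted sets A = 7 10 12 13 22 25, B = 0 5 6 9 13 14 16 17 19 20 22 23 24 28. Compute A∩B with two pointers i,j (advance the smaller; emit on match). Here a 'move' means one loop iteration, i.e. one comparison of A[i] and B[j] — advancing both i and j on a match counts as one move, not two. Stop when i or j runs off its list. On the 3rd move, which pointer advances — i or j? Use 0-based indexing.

i=0 j=0: 7>0, j++
i=0 j=1: 7>5, j++
i=0 j=2: 7>6, j++

j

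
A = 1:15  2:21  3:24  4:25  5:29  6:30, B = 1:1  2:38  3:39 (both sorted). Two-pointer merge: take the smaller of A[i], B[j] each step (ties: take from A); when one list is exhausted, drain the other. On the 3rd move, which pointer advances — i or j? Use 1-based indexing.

i

[i=1,j=1] A[i]=15>B[j]=1 take 1 → j++
[i=1,j=2] A[i]=15<=B[j]=38 take 15 → i++
[i=2,j=2] A[i]=21<=B[j]=38 take 21 → i++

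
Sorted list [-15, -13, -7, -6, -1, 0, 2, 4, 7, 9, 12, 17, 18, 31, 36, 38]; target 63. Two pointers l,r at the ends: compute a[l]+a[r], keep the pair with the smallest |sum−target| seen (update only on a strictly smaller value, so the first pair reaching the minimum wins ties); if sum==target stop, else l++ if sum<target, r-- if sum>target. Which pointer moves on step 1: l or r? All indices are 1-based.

l=1 r=16: -15+38=23 d=40 *, l++

l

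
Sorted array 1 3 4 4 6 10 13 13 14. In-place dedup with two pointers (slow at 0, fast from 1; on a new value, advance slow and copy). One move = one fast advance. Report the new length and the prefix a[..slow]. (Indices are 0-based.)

slow=0 fast=1: a[fast]=3≠a[slow]=1 write a[1]=3, slow++,fast++
slow=1 fast=2: a[fast]=4≠a[slow]=3 write a[2]=4, slow++,fast++
slow=2 fast=3: a[fast]=4=a[slow] dup, fast++
slow=2 fast=4: a[fast]=6≠a[slow]=4 write a[3]=6, slow++,fast++
slow=3 fast=5: a[fast]=10≠a[slow]=6 write a[4]=10, slow++,fast++
slow=4 fast=6: a[fast]=13≠a[slow]=10 write a[5]=13, slow++,fast++
slow=5 fast=7: a[fast]=13=a[slow] dup, fast++
slow=5 fast=8: a[fast]=14≠a[slow]=13 write a[6]=14, slow++,fast++

length 7; prefix = [1, 3, 4, 6, 10, 13, 14]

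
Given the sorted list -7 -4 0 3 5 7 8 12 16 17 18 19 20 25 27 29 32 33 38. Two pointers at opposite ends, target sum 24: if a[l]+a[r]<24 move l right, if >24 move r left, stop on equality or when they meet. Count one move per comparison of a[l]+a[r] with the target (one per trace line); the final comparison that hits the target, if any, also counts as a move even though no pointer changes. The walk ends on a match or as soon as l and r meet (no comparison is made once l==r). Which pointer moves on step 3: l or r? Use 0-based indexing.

l=0 r=18: -7+38=31 >24, r--
l=0 r=17: -7+33=26 >24, r--
l=0 r=16: -7+32=25 >24, r--

r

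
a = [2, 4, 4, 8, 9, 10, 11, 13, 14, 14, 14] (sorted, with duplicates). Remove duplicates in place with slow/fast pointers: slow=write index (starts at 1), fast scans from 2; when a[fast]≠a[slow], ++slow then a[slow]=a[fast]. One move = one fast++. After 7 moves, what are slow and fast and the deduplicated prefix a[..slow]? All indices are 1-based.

slow=7, fast=9, prefix=[2, 4, 8, 9, 10, 11, 13]

(s=1,f=2) a[fast]=4≠a[slow]=2 write a[2]=4 → slow++,fast++
(s=2,f=3) a[fast]=4=a[slow] dup → fast++
(s=2,f=4) a[fast]=8≠a[slow]=4 write a[3]=8 → slow++,fast++
(s=3,f=5) a[fast]=9≠a[slow]=8 write a[4]=9 → slow++,fast++
(s=4,f=6) a[fast]=10≠a[slow]=9 write a[5]=10 → slow++,fast++
(s=5,f=7) a[fast]=11≠a[slow]=10 write a[6]=11 → slow++,fast++
(s=6,f=8) a[fast]=13≠a[slow]=11 write a[7]=13 → slow++,fast++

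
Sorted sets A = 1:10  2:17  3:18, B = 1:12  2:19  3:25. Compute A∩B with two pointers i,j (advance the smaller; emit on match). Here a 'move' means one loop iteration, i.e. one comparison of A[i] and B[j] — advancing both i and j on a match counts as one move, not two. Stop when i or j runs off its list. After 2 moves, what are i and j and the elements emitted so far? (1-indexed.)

i=2, j=2, emitted=[]

[i=1,j=1] 10<12 → i++
[i=2,j=1] 17>12 → j++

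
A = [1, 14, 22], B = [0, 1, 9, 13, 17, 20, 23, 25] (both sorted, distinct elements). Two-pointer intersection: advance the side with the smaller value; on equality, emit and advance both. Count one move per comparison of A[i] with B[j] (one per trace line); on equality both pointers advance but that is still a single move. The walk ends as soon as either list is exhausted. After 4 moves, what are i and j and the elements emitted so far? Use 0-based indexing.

[i=0,j=0] 1>0 → j++
[i=0,j=1] 1==1 emit → i++,j++
[i=1,j=2] 14>9 → j++
[i=1,j=3] 14>13 → j++

i=1, j=4, emitted=[1]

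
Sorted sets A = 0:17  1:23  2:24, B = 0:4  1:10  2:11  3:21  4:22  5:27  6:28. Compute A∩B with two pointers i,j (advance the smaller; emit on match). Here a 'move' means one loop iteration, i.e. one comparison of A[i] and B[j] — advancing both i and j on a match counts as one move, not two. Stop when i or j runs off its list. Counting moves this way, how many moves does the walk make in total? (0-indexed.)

8 moves

[i=0,j=0] 17>4 → j++
[i=0,j=1] 17>10 → j++
[i=0,j=2] 17>11 → j++
[i=0,j=3] 17<21 → i++
[i=1,j=3] 23>21 → j++
[i=1,j=4] 23>22 → j++
[i=1,j=5] 23<27 → i++
[i=2,j=5] 24<27 → i++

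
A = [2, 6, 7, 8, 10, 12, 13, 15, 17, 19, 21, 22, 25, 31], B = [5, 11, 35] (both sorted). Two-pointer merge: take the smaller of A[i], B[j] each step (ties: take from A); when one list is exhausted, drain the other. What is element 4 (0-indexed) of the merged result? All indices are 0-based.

merged[4] = 8

i=0 j=0: A[i]=2<=B[j]=5 take 2, i++
i=1 j=0: A[i]=6>B[j]=5 take 5, j++
i=1 j=1: A[i]=6<=B[j]=11 take 6, i++
i=2 j=1: A[i]=7<=B[j]=11 take 7, i++
i=3 j=1: A[i]=8<=B[j]=11 take 8, i++
i=4 j=1: A[i]=10<=B[j]=11 take 10, i++
i=5 j=1: A[i]=12>B[j]=11 take 11, j++
i=5 j=2: A[i]=12<=B[j]=35 take 12, i++
i=6 j=2: A[i]=13<=B[j]=35 take 13, i++
i=7 j=2: A[i]=15<=B[j]=35 take 15, i++
i=8 j=2: A[i]=17<=B[j]=35 take 17, i++
i=9 j=2: A[i]=19<=B[j]=35 take 19, i++
i=10 j=2: A[i]=21<=B[j]=35 take 21, i++
i=11 j=2: A[i]=22<=B[j]=35 take 22, i++
i=12 j=2: A[i]=25<=B[j]=35 take 25, i++
i=13 j=2: A[i]=31<=B[j]=35 take 31, i++
i=14 j=2: A done, take B[j]=35, j++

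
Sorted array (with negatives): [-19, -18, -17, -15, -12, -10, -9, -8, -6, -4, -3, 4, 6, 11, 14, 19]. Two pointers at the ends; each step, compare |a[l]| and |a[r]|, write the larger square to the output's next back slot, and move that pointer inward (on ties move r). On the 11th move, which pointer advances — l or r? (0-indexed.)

l

l=0 r=15: |-19|<=|19| out[15]=361, r--
l=0 r=14: |-19|>|14| out[14]=361, l++
l=1 r=14: |-18|>|14| out[13]=324, l++
l=2 r=14: |-17|>|14| out[12]=289, l++
l=3 r=14: |-15|>|14| out[11]=225, l++
l=4 r=14: |-12|<=|14| out[10]=196, r--
l=4 r=13: |-12|>|11| out[9]=144, l++
l=5 r=13: |-10|<=|11| out[8]=121, r--
l=5 r=12: |-10|>|6| out[7]=100, l++
l=6 r=12: |-9|>|6| out[6]=81, l++
l=7 r=12: |-8|>|6| out[5]=64, l++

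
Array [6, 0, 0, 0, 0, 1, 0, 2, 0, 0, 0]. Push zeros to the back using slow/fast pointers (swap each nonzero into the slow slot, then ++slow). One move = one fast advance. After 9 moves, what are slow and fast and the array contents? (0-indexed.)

slow=3, fast=9, a=[6, 1, 2, 0, 0, 0, 0, 0, 0, 0, 0]

(s=0,f=0) a[fast]=6≠0 swap→a[0]=6 → slow++,fast++
(s=1,f=1) a[fast]=0 → fast++
(s=1,f=2) a[fast]=0 → fast++
(s=1,f=3) a[fast]=0 → fast++
(s=1,f=4) a[fast]=0 → fast++
(s=1,f=5) a[fast]=1≠0 swap→a[1]=1 → slow++,fast++
(s=2,f=6) a[fast]=0 → fast++
(s=2,f=7) a[fast]=2≠0 swap→a[2]=2 → slow++,fast++
(s=3,f=8) a[fast]=0 → fast++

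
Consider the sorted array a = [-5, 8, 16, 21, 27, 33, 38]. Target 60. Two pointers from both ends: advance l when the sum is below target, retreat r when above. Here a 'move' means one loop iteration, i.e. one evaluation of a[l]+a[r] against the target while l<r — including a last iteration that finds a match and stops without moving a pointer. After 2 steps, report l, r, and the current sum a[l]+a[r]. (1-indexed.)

[1,7] -5+38=33 <60 → l++
[2,7] 8+38=46 <60 → l++

l=3, r=7, sum=54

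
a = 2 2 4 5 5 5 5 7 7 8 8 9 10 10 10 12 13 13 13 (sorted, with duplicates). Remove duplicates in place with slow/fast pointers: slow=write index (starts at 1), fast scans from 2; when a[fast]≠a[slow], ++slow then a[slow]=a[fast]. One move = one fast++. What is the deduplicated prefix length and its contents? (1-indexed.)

length 9; prefix = [2, 4, 5, 7, 8, 9, 10, 12, 13]

(s=1,f=2) a[fast]=2=a[slow] dup → fast++
(s=1,f=3) a[fast]=4≠a[slow]=2 write a[2]=4 → slow++,fast++
(s=2,f=4) a[fast]=5≠a[slow]=4 write a[3]=5 → slow++,fast++
(s=3,f=5) a[fast]=5=a[slow] dup → fast++
(s=3,f=6) a[fast]=5=a[slow] dup → fast++
(s=3,f=7) a[fast]=5=a[slow] dup → fast++
(s=3,f=8) a[fast]=7≠a[slow]=5 write a[4]=7 → slow++,fast++
(s=4,f=9) a[fast]=7=a[slow] dup → fast++
(s=4,f=10) a[fast]=8≠a[slow]=7 write a[5]=8 → slow++,fast++
(s=5,f=11) a[fast]=8=a[slow] dup → fast++
(s=5,f=12) a[fast]=9≠a[slow]=8 write a[6]=9 → slow++,fast++
(s=6,f=13) a[fast]=10≠a[slow]=9 write a[7]=10 → slow++,fast++
(s=7,f=14) a[fast]=10=a[slow] dup → fast++
(s=7,f=15) a[fast]=10=a[slow] dup → fast++
(s=7,f=16) a[fast]=12≠a[slow]=10 write a[8]=12 → slow++,fast++
(s=8,f=17) a[fast]=13≠a[slow]=12 write a[9]=13 → slow++,fast++
(s=9,f=18) a[fast]=13=a[slow] dup → fast++
(s=9,f=19) a[fast]=13=a[slow] dup → fast++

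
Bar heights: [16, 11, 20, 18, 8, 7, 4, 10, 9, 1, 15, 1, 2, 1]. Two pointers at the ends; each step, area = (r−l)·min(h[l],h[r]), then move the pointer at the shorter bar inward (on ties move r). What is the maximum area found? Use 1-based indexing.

[1,14] min(16,1)*13=13 best=13 * → r--
[1,13] min(16,2)*12=24 best=24 * → r--
[1,12] min(16,1)*11=11 best=24 → r--
[1,11] min(16,15)*10=150 best=150 * → r--
[1,10] min(16,1)*9=9 best=150 → r--
[1,9] min(16,9)*8=72 best=150 → r--
[1,8] min(16,10)*7=70 best=150 → r--
[1,7] min(16,4)*6=24 best=150 → r--
[1,6] min(16,7)*5=35 best=150 → r--
[1,5] min(16,8)*4=32 best=150 → r--
[1,4] min(16,18)*3=48 best=150 → l++
[2,4] min(11,18)*2=22 best=150 → l++
[3,4] min(20,18)*1=18 best=150 → r--

max area = 150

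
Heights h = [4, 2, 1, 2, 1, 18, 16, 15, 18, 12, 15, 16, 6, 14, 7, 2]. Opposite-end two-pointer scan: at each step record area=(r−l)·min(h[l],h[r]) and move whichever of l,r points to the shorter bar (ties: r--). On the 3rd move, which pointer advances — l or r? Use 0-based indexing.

l

l=0 r=15: min(4,2)*15=30 best=30 *, r--
l=0 r=14: min(4,7)*14=56 best=56 *, l++
l=1 r=14: min(2,7)*13=26 best=56, l++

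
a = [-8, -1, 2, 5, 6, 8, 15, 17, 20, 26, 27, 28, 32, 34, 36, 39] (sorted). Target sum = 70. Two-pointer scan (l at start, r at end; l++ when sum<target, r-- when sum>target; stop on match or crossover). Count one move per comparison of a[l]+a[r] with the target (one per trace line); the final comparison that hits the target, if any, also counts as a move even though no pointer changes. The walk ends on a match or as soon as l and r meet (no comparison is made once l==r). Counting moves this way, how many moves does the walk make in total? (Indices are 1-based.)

l=1 r=16: -8+39=31 <70, l++
l=2 r=16: -1+39=38 <70, l++
l=3 r=16: 2+39=41 <70, l++
l=4 r=16: 5+39=44 <70, l++
l=5 r=16: 6+39=45 <70, l++
l=6 r=16: 8+39=47 <70, l++
l=7 r=16: 15+39=54 <70, l++
l=8 r=16: 17+39=56 <70, l++
l=9 r=16: 20+39=59 <70, l++
l=10 r=16: 26+39=65 <70, l++
l=11 r=16: 27+39=66 <70, l++
l=12 r=16: 28+39=67 <70, l++
l=13 r=16: 32+39=71 >70, r--
l=13 r=15: 32+36=68 <70, l++
l=14 r=15: 34+36=70, found

15 moves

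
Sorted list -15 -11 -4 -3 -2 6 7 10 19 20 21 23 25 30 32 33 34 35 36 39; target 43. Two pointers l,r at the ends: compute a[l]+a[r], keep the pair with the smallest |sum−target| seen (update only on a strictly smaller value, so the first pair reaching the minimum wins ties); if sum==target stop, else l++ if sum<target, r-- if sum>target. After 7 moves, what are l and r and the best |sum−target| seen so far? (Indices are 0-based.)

l=6, r=18, best |Δ|=1

l=0 r=19: -15+39=24 d=19 *, l++
l=1 r=19: -11+39=28 d=15 *, l++
l=2 r=19: -4+39=35 d=8 *, l++
l=3 r=19: -3+39=36 d=7 *, l++
l=4 r=19: -2+39=37 d=6 *, l++
l=5 r=19: 6+39=45 d=2 *, r--
l=5 r=18: 6+36=42 d=1 *, l++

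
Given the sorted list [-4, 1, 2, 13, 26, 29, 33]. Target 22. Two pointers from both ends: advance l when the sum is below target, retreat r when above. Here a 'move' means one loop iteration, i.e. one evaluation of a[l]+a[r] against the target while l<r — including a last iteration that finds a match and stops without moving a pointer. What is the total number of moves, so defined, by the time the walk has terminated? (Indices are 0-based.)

l=0 r=6: -4+33=29 >22, r--
l=0 r=5: -4+29=25 >22, r--
l=0 r=4: -4+26=22, found

3 moves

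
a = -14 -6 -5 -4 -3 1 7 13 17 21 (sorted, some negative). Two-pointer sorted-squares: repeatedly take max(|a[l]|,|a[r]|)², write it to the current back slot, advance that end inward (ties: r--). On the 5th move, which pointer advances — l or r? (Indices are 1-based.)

r

[1,10] |-14|<=|21| out[10]=441 → r--
[1,9] |-14|<=|17| out[9]=289 → r--
[1,8] |-14|>|13| out[8]=196 → l++
[2,8] |-6|<=|13| out[7]=169 → r--
[2,7] |-6|<=|7| out[6]=49 → r--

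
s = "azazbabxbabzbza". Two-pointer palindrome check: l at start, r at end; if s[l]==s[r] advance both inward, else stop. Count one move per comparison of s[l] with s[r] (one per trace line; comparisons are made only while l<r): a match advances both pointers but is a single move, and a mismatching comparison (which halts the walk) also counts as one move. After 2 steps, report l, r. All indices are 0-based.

l=2, r=12

l=0 r=14: 'a'=='a', l++,r--
l=1 r=13: 'z'=='z', l++,r--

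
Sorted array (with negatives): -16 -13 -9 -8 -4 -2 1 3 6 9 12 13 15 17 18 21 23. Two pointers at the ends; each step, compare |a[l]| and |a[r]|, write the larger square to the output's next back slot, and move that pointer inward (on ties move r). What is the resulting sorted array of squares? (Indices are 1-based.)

[1,17] |-16|<=|23| out[17]=529 → r--
[1,16] |-16|<=|21| out[16]=441 → r--
[1,15] |-16|<=|18| out[15]=324 → r--
[1,14] |-16|<=|17| out[14]=289 → r--
[1,13] |-16|>|15| out[13]=256 → l++
[2,13] |-13|<=|15| out[12]=225 → r--
[2,12] |-13|<=|13| out[11]=169 → r--
[2,11] |-13|>|12| out[10]=169 → l++
[3,11] |-9|<=|12| out[9]=144 → r--
[3,10] |-9|<=|9| out[8]=81 → r--
[3,9] |-9|>|6| out[7]=81 → l++
[4,9] |-8|>|6| out[6]=64 → l++
[5,9] |-4|<=|6| out[5]=36 → r--
[5,8] |-4|>|3| out[4]=16 → l++
[6,8] |-2|<=|3| out[3]=9 → r--
[6,7] |-2|>|1| out[2]=4 → l++
[7,7] |1|<=|1| out[1]=1 → r--

[1, 4, 9, 16, 36, 64, 81, 81, 144, 169, 169, 225, 256, 289, 324, 441, 529]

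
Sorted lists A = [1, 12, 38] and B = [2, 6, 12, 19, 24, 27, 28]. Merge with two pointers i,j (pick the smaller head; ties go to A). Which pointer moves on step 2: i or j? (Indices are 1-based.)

i=1 j=1: A[i]=1<=B[j]=2 take 1, i++
i=2 j=1: A[i]=12>B[j]=2 take 2, j++

j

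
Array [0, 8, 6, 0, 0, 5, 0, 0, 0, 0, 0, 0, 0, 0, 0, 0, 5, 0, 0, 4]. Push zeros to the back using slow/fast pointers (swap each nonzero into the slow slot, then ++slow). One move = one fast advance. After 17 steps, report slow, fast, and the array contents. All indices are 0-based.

(s=0,f=0) a[fast]=0 → fast++
(s=0,f=1) a[fast]=8≠0 swap→a[0]=8 → slow++,fast++
(s=1,f=2) a[fast]=6≠0 swap→a[1]=6 → slow++,fast++
(s=2,f=3) a[fast]=0 → fast++
(s=2,f=4) a[fast]=0 → fast++
(s=2,f=5) a[fast]=5≠0 swap→a[2]=5 → slow++,fast++
(s=3,f=6) a[fast]=0 → fast++
(s=3,f=7) a[fast]=0 → fast++
(s=3,f=8) a[fast]=0 → fast++
(s=3,f=9) a[fast]=0 → fast++
(s=3,f=10) a[fast]=0 → fast++
(s=3,f=11) a[fast]=0 → fast++
(s=3,f=12) a[fast]=0 → fast++
(s=3,f=13) a[fast]=0 → fast++
(s=3,f=14) a[fast]=0 → fast++
(s=3,f=15) a[fast]=0 → fast++
(s=3,f=16) a[fast]=5≠0 swap→a[3]=5 → slow++,fast++

slow=4, fast=17, a=[8, 6, 5, 5, 0, 0, 0, 0, 0, 0, 0, 0, 0, 0, 0, 0, 0, 0, 0, 4]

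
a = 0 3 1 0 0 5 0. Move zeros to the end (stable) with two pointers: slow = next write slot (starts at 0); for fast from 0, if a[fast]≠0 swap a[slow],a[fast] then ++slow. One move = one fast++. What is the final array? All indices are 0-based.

[3, 1, 5, 0, 0, 0, 0]

(s=0,f=0) a[fast]=0 → fast++
(s=0,f=1) a[fast]=3≠0 swap→a[0]=3 → slow++,fast++
(s=1,f=2) a[fast]=1≠0 swap→a[1]=1 → slow++,fast++
(s=2,f=3) a[fast]=0 → fast++
(s=2,f=4) a[fast]=0 → fast++
(s=2,f=5) a[fast]=5≠0 swap→a[2]=5 → slow++,fast++
(s=3,f=6) a[fast]=0 → fast++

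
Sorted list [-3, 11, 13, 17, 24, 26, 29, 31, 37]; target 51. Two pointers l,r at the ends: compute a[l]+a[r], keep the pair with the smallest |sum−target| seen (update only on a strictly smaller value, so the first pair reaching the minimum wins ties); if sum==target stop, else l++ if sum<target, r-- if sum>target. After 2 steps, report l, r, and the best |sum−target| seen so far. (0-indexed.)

l=2, r=8, best |Δ|=3

l=0 r=8: -3+37=34 d=17 *, l++
l=1 r=8: 11+37=48 d=3 *, l++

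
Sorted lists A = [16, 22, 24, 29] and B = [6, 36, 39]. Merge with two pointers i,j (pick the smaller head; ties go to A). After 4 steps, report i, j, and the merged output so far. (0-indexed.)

[i=0,j=0] A[i]=16>B[j]=6 take 6 → j++
[i=0,j=1] A[i]=16<=B[j]=36 take 16 → i++
[i=1,j=1] A[i]=22<=B[j]=36 take 22 → i++
[i=2,j=1] A[i]=24<=B[j]=36 take 24 → i++

i=3, j=1, merged so far=[6, 16, 22, 24]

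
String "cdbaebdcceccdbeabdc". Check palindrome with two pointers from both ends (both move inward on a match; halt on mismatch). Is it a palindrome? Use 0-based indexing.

palindrome

[0,18] 'c'=='c' → l++,r--
[1,17] 'd'=='d' → l++,r--
[2,16] 'b'=='b' → l++,r--
[3,15] 'a'=='a' → l++,r--
[4,14] 'e'=='e' → l++,r--
[5,13] 'b'=='b' → l++,r--
[6,12] 'd'=='d' → l++,r--
[7,11] 'c'=='c' → l++,r--
[8,10] 'c'=='c' → l++,r--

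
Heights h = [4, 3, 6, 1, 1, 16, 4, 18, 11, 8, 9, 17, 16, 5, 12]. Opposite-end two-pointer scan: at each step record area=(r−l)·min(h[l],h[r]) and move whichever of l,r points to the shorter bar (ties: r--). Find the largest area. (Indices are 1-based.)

max area = 112

l=1 r=15: min(4,12)*14=56 best=56 *, l++
l=2 r=15: min(3,12)*13=39 best=56, l++
l=3 r=15: min(6,12)*12=72 best=72 *, l++
l=4 r=15: min(1,12)*11=11 best=72, l++
l=5 r=15: min(1,12)*10=10 best=72, l++
l=6 r=15: min(16,12)*9=108 best=108 *, r--
l=6 r=14: min(16,5)*8=40 best=108, r--
l=6 r=13: min(16,16)*7=112 best=112 *, r--
l=6 r=12: min(16,17)*6=96 best=112, l++
l=7 r=12: min(4,17)*5=20 best=112, l++
l=8 r=12: min(18,17)*4=68 best=112, r--
l=8 r=11: min(18,9)*3=27 best=112, r--
l=8 r=10: min(18,8)*2=16 best=112, r--
l=8 r=9: min(18,11)*1=11 best=112, r--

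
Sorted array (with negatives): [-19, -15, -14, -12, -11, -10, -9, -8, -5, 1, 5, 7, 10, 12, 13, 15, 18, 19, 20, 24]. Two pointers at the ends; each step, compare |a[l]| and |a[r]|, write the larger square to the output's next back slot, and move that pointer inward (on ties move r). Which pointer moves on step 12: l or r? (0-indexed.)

l

l=0 r=19: |-19|<=|24| out[19]=576, r--
l=0 r=18: |-19|<=|20| out[18]=400, r--
l=0 r=17: |-19|<=|19| out[17]=361, r--
l=0 r=16: |-19|>|18| out[16]=361, l++
l=1 r=16: |-15|<=|18| out[15]=324, r--
l=1 r=15: |-15|<=|15| out[14]=225, r--
l=1 r=14: |-15|>|13| out[13]=225, l++
l=2 r=14: |-14|>|13| out[12]=196, l++
l=3 r=14: |-12|<=|13| out[11]=169, r--
l=3 r=13: |-12|<=|12| out[10]=144, r--
l=3 r=12: |-12|>|10| out[9]=144, l++
l=4 r=12: |-11|>|10| out[8]=121, l++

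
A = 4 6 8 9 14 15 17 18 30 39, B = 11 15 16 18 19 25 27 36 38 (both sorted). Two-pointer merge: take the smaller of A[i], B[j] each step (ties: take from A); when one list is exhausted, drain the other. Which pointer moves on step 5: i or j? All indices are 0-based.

j

i=0 j=0: A[i]=4<=B[j]=11 take 4, i++
i=1 j=0: A[i]=6<=B[j]=11 take 6, i++
i=2 j=0: A[i]=8<=B[j]=11 take 8, i++
i=3 j=0: A[i]=9<=B[j]=11 take 9, i++
i=4 j=0: A[i]=14>B[j]=11 take 11, j++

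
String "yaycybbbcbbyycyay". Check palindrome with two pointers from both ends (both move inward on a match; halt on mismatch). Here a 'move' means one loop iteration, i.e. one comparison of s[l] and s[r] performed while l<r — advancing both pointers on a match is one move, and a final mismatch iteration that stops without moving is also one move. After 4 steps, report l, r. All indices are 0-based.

l=0 r=16: 'y'=='y', l++,r--
l=1 r=15: 'a'=='a', l++,r--
l=2 r=14: 'y'=='y', l++,r--
l=3 r=13: 'c'=='c', l++,r--

l=4, r=12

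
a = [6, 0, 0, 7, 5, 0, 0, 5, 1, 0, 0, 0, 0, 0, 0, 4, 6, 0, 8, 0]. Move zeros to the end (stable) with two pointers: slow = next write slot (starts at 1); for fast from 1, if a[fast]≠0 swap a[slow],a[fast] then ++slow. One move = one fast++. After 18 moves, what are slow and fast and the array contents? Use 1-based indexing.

slow=8, fast=19, a=[6, 7, 5, 5, 1, 4, 6, 0, 0, 0, 0, 0, 0, 0, 0, 0, 0, 0, 8, 0]

slow=1 fast=1: a[fast]=6≠0 swap→a[1]=6, slow++,fast++
slow=2 fast=2: a[fast]=0, fast++
slow=2 fast=3: a[fast]=0, fast++
slow=2 fast=4: a[fast]=7≠0 swap→a[2]=7, slow++,fast++
slow=3 fast=5: a[fast]=5≠0 swap→a[3]=5, slow++,fast++
slow=4 fast=6: a[fast]=0, fast++
slow=4 fast=7: a[fast]=0, fast++
slow=4 fast=8: a[fast]=5≠0 swap→a[4]=5, slow++,fast++
slow=5 fast=9: a[fast]=1≠0 swap→a[5]=1, slow++,fast++
slow=6 fast=10: a[fast]=0, fast++
slow=6 fast=11: a[fast]=0, fast++
slow=6 fast=12: a[fast]=0, fast++
slow=6 fast=13: a[fast]=0, fast++
slow=6 fast=14: a[fast]=0, fast++
slow=6 fast=15: a[fast]=0, fast++
slow=6 fast=16: a[fast]=4≠0 swap→a[6]=4, slow++,fast++
slow=7 fast=17: a[fast]=6≠0 swap→a[7]=6, slow++,fast++
slow=8 fast=18: a[fast]=0, fast++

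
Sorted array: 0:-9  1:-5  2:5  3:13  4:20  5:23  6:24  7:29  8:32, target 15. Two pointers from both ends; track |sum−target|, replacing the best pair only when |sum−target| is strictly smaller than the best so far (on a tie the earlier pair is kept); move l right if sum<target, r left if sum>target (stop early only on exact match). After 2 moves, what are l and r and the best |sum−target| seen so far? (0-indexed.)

l=0 r=8: -9+32=23 d=8 *, r--
l=0 r=7: -9+29=20 d=5 *, r--

l=0, r=6, best |Δ|=5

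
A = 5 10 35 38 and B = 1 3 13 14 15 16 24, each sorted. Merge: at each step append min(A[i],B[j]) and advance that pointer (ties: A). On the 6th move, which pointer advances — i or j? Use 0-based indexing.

[i=0,j=0] A[i]=5>B[j]=1 take 1 → j++
[i=0,j=1] A[i]=5>B[j]=3 take 3 → j++
[i=0,j=2] A[i]=5<=B[j]=13 take 5 → i++
[i=1,j=2] A[i]=10<=B[j]=13 take 10 → i++
[i=2,j=2] A[i]=35>B[j]=13 take 13 → j++
[i=2,j=3] A[i]=35>B[j]=14 take 14 → j++

j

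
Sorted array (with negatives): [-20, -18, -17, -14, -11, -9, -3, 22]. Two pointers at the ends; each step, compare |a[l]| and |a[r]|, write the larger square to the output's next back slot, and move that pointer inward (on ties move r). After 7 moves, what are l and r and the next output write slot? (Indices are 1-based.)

l=1 r=8: |-20|<=|22| out[8]=484, r--
l=1 r=7: |-20|>|-3| out[7]=400, l++
l=2 r=7: |-18|>|-3| out[6]=324, l++
l=3 r=7: |-17|>|-3| out[5]=289, l++
l=4 r=7: |-14|>|-3| out[4]=196, l++
l=5 r=7: |-11|>|-3| out[3]=121, l++
l=6 r=7: |-9|>|-3| out[2]=81, l++

l=7, r=7, next write slot=1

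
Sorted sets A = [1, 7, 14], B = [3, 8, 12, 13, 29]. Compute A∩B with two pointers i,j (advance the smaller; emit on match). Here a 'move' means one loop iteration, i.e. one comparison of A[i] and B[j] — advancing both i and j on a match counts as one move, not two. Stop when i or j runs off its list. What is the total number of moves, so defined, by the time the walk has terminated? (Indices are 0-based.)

[i=0,j=0] 1<3 → i++
[i=1,j=0] 7>3 → j++
[i=1,j=1] 7<8 → i++
[i=2,j=1] 14>8 → j++
[i=2,j=2] 14>12 → j++
[i=2,j=3] 14>13 → j++
[i=2,j=4] 14<29 → i++

7 moves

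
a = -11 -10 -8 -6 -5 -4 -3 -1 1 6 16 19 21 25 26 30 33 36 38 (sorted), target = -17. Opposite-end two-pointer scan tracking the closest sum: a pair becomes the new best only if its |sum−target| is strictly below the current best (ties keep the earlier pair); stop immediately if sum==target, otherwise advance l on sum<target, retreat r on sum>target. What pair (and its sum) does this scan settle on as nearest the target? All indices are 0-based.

l=0 r=18: -11+38=27 d=44 *, r--
l=0 r=17: -11+36=25 d=42 *, r--
l=0 r=16: -11+33=22 d=39 *, r--
l=0 r=15: -11+30=19 d=36 *, r--
l=0 r=14: -11+26=15 d=32 *, r--
l=0 r=13: -11+25=14 d=31 *, r--
l=0 r=12: -11+21=10 d=27 *, r--
l=0 r=11: -11+19=8 d=25 *, r--
l=0 r=10: -11+16=5 d=22 *, r--
l=0 r=9: -11+6=-5 d=12 *, r--
l=0 r=8: -11+1=-10 d=7 *, r--
l=0 r=7: -11+-1=-12 d=5 *, r--
l=0 r=6: -11+-3=-14 d=3 *, r--
l=0 r=5: -11+-4=-15 d=2 *, r--
l=0 r=4: -11+-5=-16 d=1 *, r--
l=0 r=3: -11+-6=-17 d=0 *, stop

pair (-11, -6) with sum -17 (|Δ|=0)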